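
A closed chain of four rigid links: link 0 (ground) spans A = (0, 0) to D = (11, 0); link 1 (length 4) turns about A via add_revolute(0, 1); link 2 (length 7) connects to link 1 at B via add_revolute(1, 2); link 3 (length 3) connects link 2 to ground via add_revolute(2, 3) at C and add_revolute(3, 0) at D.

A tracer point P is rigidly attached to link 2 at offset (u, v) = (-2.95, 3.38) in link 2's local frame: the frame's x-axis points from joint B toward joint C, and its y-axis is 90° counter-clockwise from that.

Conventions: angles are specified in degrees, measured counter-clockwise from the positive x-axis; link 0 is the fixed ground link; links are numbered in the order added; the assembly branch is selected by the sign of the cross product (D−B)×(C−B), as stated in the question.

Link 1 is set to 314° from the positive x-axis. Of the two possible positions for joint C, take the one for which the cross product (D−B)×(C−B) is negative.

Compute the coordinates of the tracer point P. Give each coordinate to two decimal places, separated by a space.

A=(0,0), D=(11.00,0)
B = A + 4.00·(cos314°, sin314°) = (2.7786, -2.8774)
|BD| = 8.7103
circle(B,7.00) ∩ circle(D,3.00): a=6.6513, h=2.1818
  candidates: C₊=(8.3358,1.3791) cross=19.004; C₋=(9.7773,-2.7395) cross=-19.004
  branch - wants cross < 0 → take C=(9.7773,-2.7395) (cross=-19.004)
ex = (C−B)/|BC| = (0.9998,0.0197); ey = (-0.0197,0.9998)
P = B + -2.95·ex + 3.38·ey = (-0.2374,0.4439)

-0.24 0.44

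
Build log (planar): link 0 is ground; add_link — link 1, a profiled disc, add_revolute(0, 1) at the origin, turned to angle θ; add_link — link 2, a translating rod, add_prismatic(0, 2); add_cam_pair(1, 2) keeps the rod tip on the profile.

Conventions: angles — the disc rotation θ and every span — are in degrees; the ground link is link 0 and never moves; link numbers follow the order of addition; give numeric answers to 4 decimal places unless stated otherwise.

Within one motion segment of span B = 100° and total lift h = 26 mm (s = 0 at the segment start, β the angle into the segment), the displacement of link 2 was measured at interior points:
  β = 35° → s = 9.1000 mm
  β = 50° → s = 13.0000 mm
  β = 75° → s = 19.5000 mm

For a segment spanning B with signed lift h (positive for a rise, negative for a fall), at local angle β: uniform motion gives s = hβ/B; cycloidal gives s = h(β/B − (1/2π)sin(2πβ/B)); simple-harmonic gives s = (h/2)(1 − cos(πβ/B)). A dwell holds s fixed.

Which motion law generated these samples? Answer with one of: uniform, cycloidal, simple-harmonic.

candidates at β/B = r: uniform s = h·r (linear in β); cycloidal s = h·(r − sin(2πr)/(2π)); simple-harmonic s = (h/2)(1 − cos(πr))
β=35°: printed 9.1000 | uniform 9.1000, cycloidal 5.7523, simple-harmonic 7.0981
β=50°: printed 13.0000 | uniform 13.0000, cycloidal 13.0000, simple-harmonic 13.0000
β=75°: printed 19.5000 | uniform 19.5000, cycloidal 23.6380, simple-harmonic 22.1924
only one law matches every sample → uniform

uniform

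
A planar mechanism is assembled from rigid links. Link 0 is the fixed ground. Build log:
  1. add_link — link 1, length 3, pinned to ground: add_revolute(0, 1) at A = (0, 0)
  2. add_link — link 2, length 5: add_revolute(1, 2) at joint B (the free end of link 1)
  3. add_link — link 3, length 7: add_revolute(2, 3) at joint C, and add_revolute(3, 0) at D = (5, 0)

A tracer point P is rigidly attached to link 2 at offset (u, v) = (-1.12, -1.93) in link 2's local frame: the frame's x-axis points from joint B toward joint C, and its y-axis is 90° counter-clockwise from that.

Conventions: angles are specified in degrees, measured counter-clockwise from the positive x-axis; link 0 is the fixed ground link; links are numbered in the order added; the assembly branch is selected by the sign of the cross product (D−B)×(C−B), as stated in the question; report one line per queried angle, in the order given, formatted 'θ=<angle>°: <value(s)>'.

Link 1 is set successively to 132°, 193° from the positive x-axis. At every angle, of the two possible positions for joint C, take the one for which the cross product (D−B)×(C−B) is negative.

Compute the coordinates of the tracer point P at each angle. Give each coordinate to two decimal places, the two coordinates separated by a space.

A=(0,0), D=(5.00,0)
θ=132°: B = A + 3.00·(cos132°, sin132°) = (-2.0074, 2.2294)
θ=132°: |BD| = 7.3535
θ=132°: circle(B,5.00) ∩ circle(D,7.00): a=2.0449, h=4.5627
θ=132°:   candidates: C₊=(1.3246,5.9574) cross=33.552; C₋=(-1.4421,-2.7385) cross=-33.552
θ=132°:   branch - wants cross < 0 → take C=(-1.4421,-2.7385) (cross=-33.552)
θ=132°: ex = (C−B)/|BC| = (0.1131,-0.9936); ey = (0.9936,0.1131)
θ=132°: P = B + -1.12·ex + -1.93·ey = (-4.0516,3.1240)
θ=193°: B = A + 3.00·(cos193°, sin193°) = (-2.9231, -0.6749)
θ=193°: |BD| = 7.9518
θ=193°: circle(B,5.00) ∩ circle(D,7.00): a=2.4668, h=4.3491
θ=193°:   candidates: C₊=(-0.8343,3.8679) cross=34.583; C₋=(-0.0961,-4.7989) cross=-34.583
θ=193°:   branch - wants cross < 0 → take C=(-0.0961,-4.7989) (cross=-34.583)
θ=193°: ex = (C−B)/|BC| = (0.5654,-0.8248); ey = (0.8248,0.5654)
θ=193°: P = B + -1.12·ex + -1.93·ey = (-5.1483,-0.8423)

θ=132°: -4.05 3.12
θ=193°: -5.15 -0.84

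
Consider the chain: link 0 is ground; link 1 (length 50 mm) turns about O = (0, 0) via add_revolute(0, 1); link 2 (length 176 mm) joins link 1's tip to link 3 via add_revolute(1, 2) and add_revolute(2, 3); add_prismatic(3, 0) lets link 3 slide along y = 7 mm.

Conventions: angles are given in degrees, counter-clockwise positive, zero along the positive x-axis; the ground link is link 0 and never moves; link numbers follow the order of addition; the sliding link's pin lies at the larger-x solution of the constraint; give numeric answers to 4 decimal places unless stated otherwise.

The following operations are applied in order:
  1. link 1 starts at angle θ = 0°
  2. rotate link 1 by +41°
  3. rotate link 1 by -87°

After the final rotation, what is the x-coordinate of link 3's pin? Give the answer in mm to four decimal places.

geometry: r = 50 mm, L = 176 mm, e = 7 mm; θ starts at 0°
rotate link 1 by +41°: θ ← 0° +41° = 41°
rotate link 1 by -87°: θ ← 41° -87° = -46°
crank pin P = (r cos θ, r sin θ) = (34.732919, -35.966990)
h = r sin θ − e = -35.966990 − 7 = -42.966990
x = r cos θ + √(L² − h²) = 34.732919 + 170.674655 = 205.407573

205.4076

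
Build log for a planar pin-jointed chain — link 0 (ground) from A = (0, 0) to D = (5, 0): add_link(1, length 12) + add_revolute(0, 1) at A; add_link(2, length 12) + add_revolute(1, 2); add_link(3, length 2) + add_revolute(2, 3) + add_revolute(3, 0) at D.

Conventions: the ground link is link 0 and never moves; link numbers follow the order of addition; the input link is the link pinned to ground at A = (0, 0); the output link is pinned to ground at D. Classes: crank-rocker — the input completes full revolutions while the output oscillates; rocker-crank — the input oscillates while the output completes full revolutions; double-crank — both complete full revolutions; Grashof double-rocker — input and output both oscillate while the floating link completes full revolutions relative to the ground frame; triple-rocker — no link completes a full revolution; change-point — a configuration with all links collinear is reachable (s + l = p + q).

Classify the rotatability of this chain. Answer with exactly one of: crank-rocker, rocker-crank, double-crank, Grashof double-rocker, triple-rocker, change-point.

lengths: ground=5, input=12, coupler=12, output=2
sorted: s=2 (shortest), l=12 (longest), p+q=17
s + l = 14 vs p + q = 17
s + l < p + q (Grashof) with shortest = output link → rocker-crank

rocker-crank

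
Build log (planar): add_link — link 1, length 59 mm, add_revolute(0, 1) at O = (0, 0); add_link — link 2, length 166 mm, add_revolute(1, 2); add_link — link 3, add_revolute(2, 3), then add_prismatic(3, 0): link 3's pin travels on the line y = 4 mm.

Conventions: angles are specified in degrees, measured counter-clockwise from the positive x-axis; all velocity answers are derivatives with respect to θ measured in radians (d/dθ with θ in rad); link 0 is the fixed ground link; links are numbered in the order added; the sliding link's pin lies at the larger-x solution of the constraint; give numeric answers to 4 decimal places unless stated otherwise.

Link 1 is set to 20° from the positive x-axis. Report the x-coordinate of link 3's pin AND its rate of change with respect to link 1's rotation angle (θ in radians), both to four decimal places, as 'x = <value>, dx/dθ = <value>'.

geometry: r = 59 mm, L = 166 mm, e = 4 mm
crank pin P = (r cos θ, r sin θ) = (55.441865, 20.179188)
h = r sin θ − e = 20.179188 − 4 = 16.179188
x = r cos θ + √(L² − h²) = 55.441865 + 165.209666 = 220.651531
dx/dθ = −r sin θ − h·r cos θ/√(L² − h²) (θ in radians; h = 16.179188) = -25.608679

x = 220.6515, dx/dθ = -25.6087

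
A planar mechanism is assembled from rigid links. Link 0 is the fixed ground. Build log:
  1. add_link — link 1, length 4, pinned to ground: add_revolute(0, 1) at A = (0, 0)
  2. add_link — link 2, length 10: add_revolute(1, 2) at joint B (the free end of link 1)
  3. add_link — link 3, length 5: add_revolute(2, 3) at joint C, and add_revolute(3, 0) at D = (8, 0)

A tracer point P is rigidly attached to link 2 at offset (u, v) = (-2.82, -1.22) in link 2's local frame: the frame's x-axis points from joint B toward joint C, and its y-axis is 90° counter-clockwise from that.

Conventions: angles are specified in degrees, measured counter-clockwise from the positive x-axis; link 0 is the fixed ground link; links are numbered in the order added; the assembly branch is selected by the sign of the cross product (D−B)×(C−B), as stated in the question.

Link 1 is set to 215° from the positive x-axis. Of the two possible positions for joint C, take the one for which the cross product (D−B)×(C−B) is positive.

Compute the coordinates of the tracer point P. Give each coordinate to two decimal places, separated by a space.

A=(0,0), D=(8.00,0)
B = A + 4.00·(cos215°, sin215°) = (-3.2766, -2.2943)
|BD| = 11.5076
circle(B,10.00) ∩ circle(D,5.00): a=9.0125, h=4.3329
  candidates: C₊=(4.6911,3.7485) cross=49.862; C₋=(6.4188,-4.7434) cross=-49.862
  branch + wants cross > 0 → take C=(4.6911,3.7485) (cross=49.862)
ex = (C−B)/|BC| = (0.7968,0.6043); ey = (-0.6043,0.7968)
P = B + -2.82·ex + -1.22·ey = (-4.7863,-4.9704)

-4.79 -4.97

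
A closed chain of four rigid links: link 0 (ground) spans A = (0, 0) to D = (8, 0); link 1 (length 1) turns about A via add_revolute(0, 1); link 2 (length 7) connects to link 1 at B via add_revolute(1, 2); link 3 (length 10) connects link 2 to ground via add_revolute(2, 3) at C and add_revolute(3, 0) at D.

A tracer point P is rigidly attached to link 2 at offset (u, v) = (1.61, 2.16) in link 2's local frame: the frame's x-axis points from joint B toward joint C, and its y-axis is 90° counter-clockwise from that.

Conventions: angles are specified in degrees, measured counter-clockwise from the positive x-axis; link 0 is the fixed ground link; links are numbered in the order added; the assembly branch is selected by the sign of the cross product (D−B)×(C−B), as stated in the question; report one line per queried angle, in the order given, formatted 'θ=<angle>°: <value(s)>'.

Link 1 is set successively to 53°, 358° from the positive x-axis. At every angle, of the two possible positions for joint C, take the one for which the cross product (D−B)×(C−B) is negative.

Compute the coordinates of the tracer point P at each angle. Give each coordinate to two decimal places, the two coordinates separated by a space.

A=(0,0), D=(8.00,0)
θ=53°: B = A + 1.00·(cos53°, sin53°) = (0.6018, 0.7986)
θ=53°: |BD| = 7.4412
θ=53°: circle(B,7.00) ∩ circle(D,10.00): a=0.2937, h=6.9938
θ=53°:   candidates: C₊=(1.6444,7.7206) cross=52.042; C₋=(0.1432,-6.1863) cross=-52.042
θ=53°:   branch - wants cross < 0 → take C=(0.1432,-6.1863) (cross=-52.042)
θ=53°: ex = (C−B)/|BC| = (-0.0655,-0.9979); ey = (0.9979,-0.0655)
θ=53°: P = B + 1.61·ex + 2.16·ey = (2.6517,-0.9494)
θ=358°: B = A + 1.00·(cos358°, sin358°) = (0.9994, -0.0349)
θ=358°: |BD| = 7.0007
θ=358°: circle(B,7.00) ∩ circle(D,10.00): a=-0.1421, h=6.9986
θ=358°:   candidates: C₊=(0.8224,6.9629) cross=48.995; C₋=(0.8921,-7.0341) cross=-48.995
θ=358°:   branch - wants cross < 0 → take C=(0.8921,-7.0341) (cross=-48.995)
θ=358°: ex = (C−B)/|BC| = (-0.0153,-0.9999); ey = (0.9999,-0.0153)
θ=358°: P = B + 1.61·ex + 2.16·ey = (3.1345,-1.6778)

θ=53°: 2.65 -0.95
θ=358°: 3.13 -1.68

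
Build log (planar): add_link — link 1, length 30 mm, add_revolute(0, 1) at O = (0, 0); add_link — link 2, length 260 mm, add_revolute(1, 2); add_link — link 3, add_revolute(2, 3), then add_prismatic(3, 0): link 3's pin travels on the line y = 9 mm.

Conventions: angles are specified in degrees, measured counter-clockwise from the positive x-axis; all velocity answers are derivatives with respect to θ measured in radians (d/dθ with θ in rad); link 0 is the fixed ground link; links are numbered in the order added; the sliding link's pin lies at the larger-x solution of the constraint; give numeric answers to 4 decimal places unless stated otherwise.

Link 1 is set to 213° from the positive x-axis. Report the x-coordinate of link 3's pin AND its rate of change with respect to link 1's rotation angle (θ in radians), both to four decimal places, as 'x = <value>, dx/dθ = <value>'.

geometry: r = 30 mm, L = 260 mm, e = 9 mm
crank pin P = (r cos θ, r sin θ) = (-25.160117, -16.339171)
h = r sin θ − e = -16.339171 − 9 = -25.339171
x = r cos θ + √(L² − h²) = -25.160117 + 258.762297 = 233.602180
dx/dθ = −r sin θ − h·r cos θ/√(L² − h²) (θ in radians; h = -25.339171) = 13.875379

x = 233.6022, dx/dθ = 13.8754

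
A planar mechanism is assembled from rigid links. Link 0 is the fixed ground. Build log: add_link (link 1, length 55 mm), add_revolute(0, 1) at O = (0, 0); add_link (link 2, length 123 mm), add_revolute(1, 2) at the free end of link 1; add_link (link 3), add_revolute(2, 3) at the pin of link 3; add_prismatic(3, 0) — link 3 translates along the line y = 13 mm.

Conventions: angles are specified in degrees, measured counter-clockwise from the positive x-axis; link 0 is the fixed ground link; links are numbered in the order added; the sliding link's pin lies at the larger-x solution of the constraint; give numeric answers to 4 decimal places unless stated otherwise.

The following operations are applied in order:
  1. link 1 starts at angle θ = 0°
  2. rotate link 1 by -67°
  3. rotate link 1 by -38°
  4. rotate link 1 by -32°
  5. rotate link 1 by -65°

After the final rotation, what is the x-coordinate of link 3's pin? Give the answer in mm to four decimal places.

geometry: r = 55 mm, L = 123 mm, e = 13 mm; θ starts at 0°
rotate link 1 by -67°: θ ← 0° -67° = -67°
rotate link 1 by -38°: θ ← -67° -38° = -105°
rotate link 1 by -32°: θ ← -105° -32° = -137°
rotate link 1 by -65°: θ ← -137° -65° = -202°
crank pin P = (r cos θ, r sin θ) = (-50.995112, 20.603363)
h = r sin θ − e = 20.603363 − 13 = 7.603363
x = r cos θ + √(L² − h²) = -50.995112 + 122.764771 = 71.769659

71.7697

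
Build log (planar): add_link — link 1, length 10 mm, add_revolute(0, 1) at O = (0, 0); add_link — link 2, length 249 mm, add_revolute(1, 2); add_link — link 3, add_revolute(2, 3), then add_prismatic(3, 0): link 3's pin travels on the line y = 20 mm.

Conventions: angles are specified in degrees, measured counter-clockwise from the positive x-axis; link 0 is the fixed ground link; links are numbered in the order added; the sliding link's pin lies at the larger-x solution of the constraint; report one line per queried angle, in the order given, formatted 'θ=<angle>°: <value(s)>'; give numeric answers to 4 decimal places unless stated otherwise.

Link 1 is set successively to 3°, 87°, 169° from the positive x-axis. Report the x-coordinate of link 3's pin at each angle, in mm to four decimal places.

geometry: r = 10 mm, L = 249 mm, e = 20 mm
θ=3°: crank pin P = (r cos θ, r sin θ) = (9.986295, 0.523360)
θ=3°: h = r sin θ − e = 0.523360 − 20 = -19.476640
θ=3°: x = r cos θ + √(L² − h²) = 9.986295 + 248.237105 = 258.223401
θ=87°: crank pin P = (r cos θ, r sin θ) = (0.523360, 9.986295)
θ=87°: h = r sin θ − e = 9.986295 − 20 = -10.013705
θ=87°: x = r cos θ + √(L² − h²) = 0.523360 + 248.798565 = 249.321924
θ=169°: crank pin P = (r cos θ, r sin θ) = (-9.816272, 1.908090)
θ=169°: h = r sin θ − e = 1.908090 − 20 = -18.091910
θ=169°: x = r cos θ + √(L² − h²) = -9.816272 + 248.341867 = 238.525595

θ=3°: 258.2234
θ=87°: 249.3219
θ=169°: 238.5256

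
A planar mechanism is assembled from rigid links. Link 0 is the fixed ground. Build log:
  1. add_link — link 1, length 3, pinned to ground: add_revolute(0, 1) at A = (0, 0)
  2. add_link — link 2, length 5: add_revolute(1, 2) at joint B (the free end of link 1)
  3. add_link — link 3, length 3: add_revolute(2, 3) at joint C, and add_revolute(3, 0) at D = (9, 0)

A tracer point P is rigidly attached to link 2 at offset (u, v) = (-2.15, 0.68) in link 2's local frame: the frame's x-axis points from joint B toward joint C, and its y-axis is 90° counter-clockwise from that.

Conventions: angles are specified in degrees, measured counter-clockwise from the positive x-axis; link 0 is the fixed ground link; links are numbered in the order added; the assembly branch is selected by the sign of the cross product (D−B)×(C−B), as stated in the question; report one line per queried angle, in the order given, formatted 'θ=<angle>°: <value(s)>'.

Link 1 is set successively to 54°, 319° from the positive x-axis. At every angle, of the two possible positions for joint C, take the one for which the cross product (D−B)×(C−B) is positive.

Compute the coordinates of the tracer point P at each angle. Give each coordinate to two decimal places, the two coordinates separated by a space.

A=(0,0), D=(9.00,0)
θ=54°: B = A + 3.00·(cos54°, sin54°) = (1.7634, 2.4271)
θ=54°: |BD| = 7.6328
θ=54°: circle(B,5.00) ∩ circle(D,3.00): a=4.8645, h=1.1561
θ=54°:   candidates: C₊=(6.7430,1.9763) cross=8.824; C₋=(6.0078,-0.2158) cross=-8.824
θ=54°:   branch + wants cross > 0 → take C=(6.7430,1.9763) (cross=8.824)
θ=54°: ex = (C−B)/|BC| = (0.9959,-0.0901); ey = (0.0901,0.9959)
θ=54°: P = B + -2.15·ex + 0.68·ey = (-0.3166,3.2981)
θ=319°: B = A + 3.00·(cos319°, sin319°) = (2.2641, -1.9682)
θ=319°: |BD| = 7.0175
θ=319°: circle(B,5.00) ∩ circle(D,3.00): a=4.6488, h=1.8409
θ=319°:   candidates: C₊=(6.2100,1.1027) cross=12.919; C₋=(7.2426,-2.4314) cross=-12.919
θ=319°:   branch + wants cross > 0 → take C=(6.2100,1.1027) (cross=12.919)
θ=319°: ex = (C−B)/|BC| = (0.7892,0.6142); ey = (-0.6142,0.7892)
θ=319°: P = B + -2.15·ex + 0.68·ey = (0.1498,-2.7520)

θ=54°: -0.32 3.30
θ=319°: 0.15 -2.75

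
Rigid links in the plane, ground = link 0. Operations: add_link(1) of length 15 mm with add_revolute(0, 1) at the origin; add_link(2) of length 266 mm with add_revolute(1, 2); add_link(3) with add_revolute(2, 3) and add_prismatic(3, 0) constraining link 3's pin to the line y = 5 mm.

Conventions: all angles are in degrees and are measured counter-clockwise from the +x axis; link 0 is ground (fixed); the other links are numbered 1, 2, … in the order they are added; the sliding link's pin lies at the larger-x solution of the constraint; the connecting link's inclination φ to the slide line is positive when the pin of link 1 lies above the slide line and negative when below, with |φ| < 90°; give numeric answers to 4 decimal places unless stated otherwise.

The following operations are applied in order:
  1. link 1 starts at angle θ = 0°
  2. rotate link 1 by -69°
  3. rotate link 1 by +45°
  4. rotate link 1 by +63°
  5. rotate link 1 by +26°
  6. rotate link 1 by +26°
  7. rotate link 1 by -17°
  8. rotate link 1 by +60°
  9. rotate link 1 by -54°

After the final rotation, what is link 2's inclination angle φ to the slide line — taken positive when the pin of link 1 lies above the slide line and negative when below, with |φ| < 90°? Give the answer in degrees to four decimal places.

geometry: r = 15 mm, L = 266 mm, e = 5 mm; θ starts at 0°
rotate link 1 by -69°: θ ← 0° -69° = -69°
rotate link 1 by +45°: θ ← -69° +45° = -24°
rotate link 1 by +63°: θ ← -24° +63° = 39°
rotate link 1 by +26°: θ ← 39° +26° = 65°
rotate link 1 by +26°: θ ← 65° +26° = 91°
rotate link 1 by -17°: θ ← 91° -17° = 74°
rotate link 1 by +60°: θ ← 74° +60° = 134°
rotate link 1 by -54°: θ ← 134° -54° = 80°
h = r sin θ − e = 14.772116 − 5 = 9.772116
sin φ = h / L = 9.772116 / 266 = 0.03673728
φ = arcsin(0.03673728) = 2.105365°

2.1054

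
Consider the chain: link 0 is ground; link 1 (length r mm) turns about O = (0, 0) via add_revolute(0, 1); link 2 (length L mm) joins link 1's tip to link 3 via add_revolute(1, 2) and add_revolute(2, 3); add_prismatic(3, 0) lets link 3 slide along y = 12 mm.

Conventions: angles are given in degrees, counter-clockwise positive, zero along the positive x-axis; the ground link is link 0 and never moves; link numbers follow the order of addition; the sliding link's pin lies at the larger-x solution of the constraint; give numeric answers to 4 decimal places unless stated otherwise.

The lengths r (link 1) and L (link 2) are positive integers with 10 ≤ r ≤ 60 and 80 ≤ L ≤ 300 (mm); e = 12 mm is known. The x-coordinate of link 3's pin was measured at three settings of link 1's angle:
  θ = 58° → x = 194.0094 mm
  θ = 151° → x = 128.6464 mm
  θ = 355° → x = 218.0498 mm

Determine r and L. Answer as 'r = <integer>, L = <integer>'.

constraint per measurement: (x − r cos θ)² + (r sin θ − e)² = L²
subtracting the θ₁ and θ₂ equations cancels the r² and L² terms:
r = (x₁² − x₂²) / (2[(x₁cos θ₁ + e sin θ₁) − (x₂cos θ₂ + e sin θ₂)]) = 48.0000 → r = 48
L² = (x₁ − r cos θ₁)² + (r sin θ₁ − e)² = 29241.0013 → L = 171.0000 → L = 171
check at θ₃=355°: x = 218.0498 (printed 218.0498) ✓

r = 48, L = 171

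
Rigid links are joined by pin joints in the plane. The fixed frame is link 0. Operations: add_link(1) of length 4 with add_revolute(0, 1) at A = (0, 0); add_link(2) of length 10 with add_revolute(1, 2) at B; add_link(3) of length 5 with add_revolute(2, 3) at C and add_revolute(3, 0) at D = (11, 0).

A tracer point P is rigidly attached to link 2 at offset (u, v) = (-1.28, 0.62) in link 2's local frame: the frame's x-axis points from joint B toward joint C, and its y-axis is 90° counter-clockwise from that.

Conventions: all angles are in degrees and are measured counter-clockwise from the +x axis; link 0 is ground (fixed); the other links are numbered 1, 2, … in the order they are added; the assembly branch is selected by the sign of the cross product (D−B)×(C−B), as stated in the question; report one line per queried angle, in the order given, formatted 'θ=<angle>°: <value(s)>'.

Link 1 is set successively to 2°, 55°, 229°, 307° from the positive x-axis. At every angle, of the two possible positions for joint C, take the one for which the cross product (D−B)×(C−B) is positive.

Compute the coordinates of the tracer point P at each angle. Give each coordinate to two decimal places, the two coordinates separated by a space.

A=(0,0), D=(11.00,0)
θ=2°: B = A + 4.00·(cos2°, sin2°) = (3.9976, 0.1396)
θ=2°: |BD| = 7.0038
θ=2°: circle(B,10.00) ∩ circle(D,5.00): a=8.8561, h=4.6442
θ=2°:   candidates: C₊=(12.9445,4.6064) cross=32.527; C₋=(12.7594,-4.6802) cross=-32.527
θ=2°:   branch + wants cross > 0 → take C=(12.9445,4.6064) (cross=32.527)
θ=2°: ex = (C−B)/|BC| = (0.8947,0.4467); ey = (-0.4467,0.8947)
θ=2°: P = B + -1.28·ex + 0.62·ey = (2.5754,0.1226)
θ=55°: B = A + 4.00·(cos55°, sin55°) = (2.2943, 3.2766)
θ=55°: |BD| = 9.3019
θ=55°: circle(B,10.00) ∩ circle(D,5.00): a=8.6824, h=4.9615
θ=55°:   candidates: C₊=(12.1679,4.8617) cross=46.151; C₋=(8.6725,-4.4252) cross=-46.151
θ=55°:   branch + wants cross > 0 → take C=(12.1679,4.8617) (cross=46.151)
θ=55°: ex = (C−B)/|BC| = (0.9874,0.1585); ey = (-0.1585,0.9874)
θ=55°: P = B + -1.28·ex + 0.62·ey = (0.9322,3.6859)
θ=229°: B = A + 4.00·(cos229°, sin229°) = (-2.6242, -3.0188)
θ=229°: |BD| = 13.9547
θ=229°: circle(B,10.00) ∩ circle(D,5.00): a=9.6646, h=2.5681
θ=229°:   candidates: C₊=(6.2559,1.5792) cross=35.837; C₋=(7.3671,-3.4354) cross=-35.837
θ=229°:   branch + wants cross > 0 → take C=(6.2559,1.5792) (cross=35.837)
θ=229°: ex = (C−B)/|BC| = (0.8880,0.4598); ey = (-0.4598,0.8880)
θ=229°: P = B + -1.28·ex + 0.62·ey = (-4.0460,-3.0568)
θ=307°: B = A + 4.00·(cos307°, sin307°) = (2.4073, -3.1945)
θ=307°: |BD| = 9.1673
θ=307°: circle(B,10.00) ∩ circle(D,5.00): a=8.6743, h=4.9756
θ=307°:   candidates: C₊=(8.8040,4.4919) cross=45.613; C₋=(12.2717,-4.8356) cross=-45.613
θ=307°:   branch + wants cross > 0 → take C=(8.8040,4.4919) (cross=45.613)
θ=307°: ex = (C−B)/|BC| = (0.6397,0.7686); ey = (-0.7686,0.6397)
θ=307°: P = B + -1.28·ex + 0.62·ey = (1.1119,-3.7818)

θ=2°: 2.58 0.12
θ=55°: 0.93 3.69
θ=229°: -4.05 -3.06
θ=307°: 1.11 -3.78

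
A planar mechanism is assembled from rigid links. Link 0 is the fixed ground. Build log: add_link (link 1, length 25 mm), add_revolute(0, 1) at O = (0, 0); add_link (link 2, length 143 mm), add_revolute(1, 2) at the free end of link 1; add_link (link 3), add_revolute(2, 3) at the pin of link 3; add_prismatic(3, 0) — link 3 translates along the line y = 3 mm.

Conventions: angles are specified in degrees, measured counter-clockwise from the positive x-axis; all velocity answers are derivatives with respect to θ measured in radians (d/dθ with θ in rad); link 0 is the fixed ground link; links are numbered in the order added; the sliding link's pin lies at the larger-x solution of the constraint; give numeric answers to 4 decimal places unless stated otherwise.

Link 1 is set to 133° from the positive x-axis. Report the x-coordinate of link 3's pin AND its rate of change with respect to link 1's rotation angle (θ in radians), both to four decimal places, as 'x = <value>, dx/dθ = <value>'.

geometry: r = 25 mm, L = 143 mm, e = 3 mm
crank pin P = (r cos θ, r sin θ) = (-17.049959, 18.283843)
h = r sin θ − e = 18.283843 − 3 = 15.283843
x = r cos θ + √(L² − h²) = -17.049959 + 142.180885 = 125.130926
dx/dθ = −r sin θ − h·r cos θ/√(L² − h²) (θ in radians; h = 15.283843) = -16.451044

x = 125.1309, dx/dθ = -16.4510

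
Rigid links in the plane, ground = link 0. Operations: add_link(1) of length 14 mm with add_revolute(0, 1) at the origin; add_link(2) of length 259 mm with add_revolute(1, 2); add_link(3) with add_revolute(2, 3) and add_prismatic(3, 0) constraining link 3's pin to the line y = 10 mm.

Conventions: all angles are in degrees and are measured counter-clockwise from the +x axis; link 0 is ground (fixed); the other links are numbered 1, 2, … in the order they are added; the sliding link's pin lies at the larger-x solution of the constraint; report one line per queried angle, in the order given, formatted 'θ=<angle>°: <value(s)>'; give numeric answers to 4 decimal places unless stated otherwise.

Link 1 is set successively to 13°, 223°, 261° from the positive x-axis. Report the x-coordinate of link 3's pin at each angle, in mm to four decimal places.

geometry: r = 14 mm, L = 259 mm, e = 10 mm
θ=13°: crank pin P = (r cos θ, r sin θ) = (13.641181, 3.149315)
θ=13°: h = r sin θ − e = 3.149315 − 10 = -6.850685
θ=13°: x = r cos θ + √(L² − h²) = 13.641181 + 258.909382 = 272.550563
θ=223°: crank pin P = (r cos θ, r sin θ) = (-10.238952, -9.547977)
θ=223°: h = r sin θ − e = -9.547977 − 10 = -19.547977
θ=223°: x = r cos θ + √(L² − h²) = -10.238952 + 258.261256 = 248.022305
θ=261°: crank pin P = (r cos θ, r sin θ) = (-2.190083, -13.827637)
θ=261°: h = r sin θ − e = -13.827637 − 10 = -23.827637
θ=261°: x = r cos θ + √(L² − h²) = -2.190083 + 257.901616 = 255.711534

θ=13°: 272.5506
θ=223°: 248.0223
θ=261°: 255.7115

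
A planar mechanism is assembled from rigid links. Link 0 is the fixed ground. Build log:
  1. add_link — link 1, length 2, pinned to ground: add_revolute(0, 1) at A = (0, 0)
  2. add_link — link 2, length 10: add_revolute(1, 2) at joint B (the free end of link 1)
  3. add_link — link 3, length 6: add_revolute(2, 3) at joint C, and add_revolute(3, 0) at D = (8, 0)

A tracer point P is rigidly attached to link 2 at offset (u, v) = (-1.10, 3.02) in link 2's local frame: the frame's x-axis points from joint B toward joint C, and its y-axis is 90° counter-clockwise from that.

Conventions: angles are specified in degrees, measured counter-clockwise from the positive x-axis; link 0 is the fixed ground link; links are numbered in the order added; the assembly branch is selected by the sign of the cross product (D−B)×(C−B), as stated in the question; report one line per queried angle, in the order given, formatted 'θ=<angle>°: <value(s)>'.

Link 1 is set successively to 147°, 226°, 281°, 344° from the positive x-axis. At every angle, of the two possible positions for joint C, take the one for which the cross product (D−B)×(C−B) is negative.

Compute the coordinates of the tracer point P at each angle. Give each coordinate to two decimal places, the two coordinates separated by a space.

A=(0,0), D=(8.00,0)
θ=147°: B = A + 2.00·(cos147°, sin147°) = (-1.6773, 1.0893)
θ=147°: |BD| = 9.7385
θ=147°: circle(B,10.00) ∩ circle(D,6.00): a=8.1552, h=5.7873
θ=147°:   candidates: C₊=(7.0740,5.9281) cross=56.360; C₋=(5.7793,-5.5739) cross=-56.360
θ=147°:   branch - wants cross < 0 → take C=(5.7793,-5.5739) (cross=-56.360)
θ=147°: ex = (C−B)/|BC| = (0.7457,-0.6663); ey = (0.6663,0.7457)
θ=147°: P = B + -1.10·ex + 3.02·ey = (-0.4853,4.0741)
θ=226°: B = A + 2.00·(cos226°, sin226°) = (-1.3893, -1.4387)
θ=226°: |BD| = 9.4989
θ=226°: circle(B,10.00) ∩ circle(D,6.00): a=8.1183, h=5.8390
θ=226°:   candidates: C₊=(5.7509,5.5625) cross=55.464; C₋=(7.5196,-5.9807) cross=-55.464
θ=226°:   branch - wants cross < 0 → take C=(7.5196,-5.9807) (cross=-55.464)
θ=226°: ex = (C−B)/|BC| = (0.8909,-0.4542); ey = (0.4542,0.8909)
θ=226°: P = B + -1.10·ex + 3.02·ey = (-0.9976,1.7515)
θ=281°: B = A + 2.00·(cos281°, sin281°) = (0.3816, -1.9633)
θ=281°: |BD| = 7.8673
θ=281°: circle(B,10.00) ∩ circle(D,6.00): a=8.0011, h=5.9985
θ=281°:   candidates: C₊=(6.6327,5.8421) cross=47.192; C₋=(9.6265,-5.7753) cross=-47.192
θ=281°:   branch - wants cross < 0 → take C=(9.6265,-5.7753) (cross=-47.192)
θ=281°: ex = (C−B)/|BC| = (0.9245,-0.3812); ey = (0.3812,0.9245)
θ=281°: P = B + -1.10·ex + 3.02·ey = (0.5159,1.2480)
θ=344°: B = A + 2.00·(cos344°, sin344°) = (1.9225, -0.5513)
θ=344°: |BD| = 6.1024
θ=344°: circle(B,10.00) ∩ circle(D,6.00): a=8.2950, h=5.5850
θ=344°:   candidates: C₊=(9.6791,5.7603) cross=34.082; C₋=(10.6882,-5.3641) cross=-34.082
θ=344°:   branch - wants cross < 0 → take C=(10.6882,-5.3641) (cross=-34.082)
θ=344°: ex = (C−B)/|BC| = (0.8766,-0.4813); ey = (0.4813,0.8766)
θ=344°: P = B + -1.10·ex + 3.02·ey = (2.4118,2.6254)

θ=147°: -0.49 4.07
θ=226°: -1.00 1.75
θ=281°: 0.52 1.25
θ=344°: 2.41 2.63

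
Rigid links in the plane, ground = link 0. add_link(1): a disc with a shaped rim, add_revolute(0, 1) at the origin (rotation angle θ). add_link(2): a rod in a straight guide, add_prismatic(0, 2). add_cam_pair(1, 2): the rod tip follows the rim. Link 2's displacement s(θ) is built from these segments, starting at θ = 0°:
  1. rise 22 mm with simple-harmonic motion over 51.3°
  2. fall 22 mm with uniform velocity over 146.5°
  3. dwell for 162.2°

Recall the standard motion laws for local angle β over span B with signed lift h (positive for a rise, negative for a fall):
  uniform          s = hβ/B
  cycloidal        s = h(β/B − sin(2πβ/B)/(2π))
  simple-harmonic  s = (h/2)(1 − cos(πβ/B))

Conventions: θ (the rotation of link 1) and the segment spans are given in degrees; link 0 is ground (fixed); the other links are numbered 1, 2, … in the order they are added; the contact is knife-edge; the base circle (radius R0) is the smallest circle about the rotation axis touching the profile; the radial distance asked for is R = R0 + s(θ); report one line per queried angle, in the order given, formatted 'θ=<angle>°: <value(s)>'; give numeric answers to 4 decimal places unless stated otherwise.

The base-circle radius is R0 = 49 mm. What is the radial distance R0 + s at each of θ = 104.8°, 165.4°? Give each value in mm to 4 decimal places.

segment 1 (0° to 51.3°, simple-harmonic, h = 22) is passed completely: s = 0.0000 + (22) = 22.0000
θ = 104.8° falls in segment 2 (51.3° to 197.8°, uniform, h = -22): β = 104.8 − 51.3 = 53.5°, B = 146.5°; Δs = -22·53.5/146.5 = -8.0341; s = 22.0000 − 8.0341 = 13.9659
θ = 165.4° falls in segment 2 (51.3° to 197.8°, uniform, h = -22): β = 165.4 − 51.3 = 114.1°, B = 146.5°; Δs = -22·114.1/146.5 = -17.1345; s = 22.0000 − 17.1345 = 4.8655
θ=104.8°: R = R0 + s = 49 + 13.9659 = 62.9659
θ=165.4°: R = R0 + s = 49 + 4.8655 = 53.8655

θ=104.8°: 62.9659
θ=165.4°: 53.8655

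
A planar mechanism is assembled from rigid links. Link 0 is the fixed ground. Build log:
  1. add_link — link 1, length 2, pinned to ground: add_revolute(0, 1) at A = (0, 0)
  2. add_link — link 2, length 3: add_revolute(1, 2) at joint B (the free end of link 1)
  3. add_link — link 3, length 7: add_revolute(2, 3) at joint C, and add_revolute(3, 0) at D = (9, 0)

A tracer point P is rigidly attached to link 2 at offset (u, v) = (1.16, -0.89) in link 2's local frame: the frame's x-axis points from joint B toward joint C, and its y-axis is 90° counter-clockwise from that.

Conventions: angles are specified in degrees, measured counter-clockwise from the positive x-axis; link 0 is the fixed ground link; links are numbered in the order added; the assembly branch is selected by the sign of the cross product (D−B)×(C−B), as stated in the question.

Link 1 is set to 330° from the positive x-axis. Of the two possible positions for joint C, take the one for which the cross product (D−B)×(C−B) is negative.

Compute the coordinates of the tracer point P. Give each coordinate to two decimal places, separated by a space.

A=(0,0), D=(9.00,0)
B = A + 2.00·(cos330°, sin330°) = (1.7321, -1.0000)
|BD| = 7.3364
circle(B,3.00) ∩ circle(D,7.00): a=0.9421, h=2.8482
  candidates: C₊=(2.2771,1.9501) cross=20.896; C₋=(3.0536,-3.6932) cross=-20.896
  branch - wants cross < 0 → take C=(3.0536,-3.6932) (cross=-20.896)
ex = (C−B)/|BC| = (0.4405,-0.8977); ey = (0.8977,0.4405)
P = B + 1.16·ex + -0.89·ey = (1.4440,-2.4334)

1.44 -2.43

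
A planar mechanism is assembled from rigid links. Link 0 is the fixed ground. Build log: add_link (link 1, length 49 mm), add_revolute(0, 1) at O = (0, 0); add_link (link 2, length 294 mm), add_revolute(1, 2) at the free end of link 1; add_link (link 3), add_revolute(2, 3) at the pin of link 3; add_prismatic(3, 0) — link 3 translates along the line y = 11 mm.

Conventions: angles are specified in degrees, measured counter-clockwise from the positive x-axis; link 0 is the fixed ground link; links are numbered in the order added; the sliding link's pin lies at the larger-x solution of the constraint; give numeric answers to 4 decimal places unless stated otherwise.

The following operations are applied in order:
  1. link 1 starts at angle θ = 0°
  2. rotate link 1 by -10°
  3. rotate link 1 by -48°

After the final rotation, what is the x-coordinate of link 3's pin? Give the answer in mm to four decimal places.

geometry: r = 49 mm, L = 294 mm, e = 11 mm; θ starts at 0°
rotate link 1 by -10°: θ ← 0° -10° = -10°
rotate link 1 by -48°: θ ← -10° -48° = -58°
crank pin P = (r cos θ, r sin θ) = (25.966044, -41.554357)
h = r sin θ − e = -41.554357 − 11 = -52.554357
x = r cos θ + √(L² − h²) = 25.966044 + 289.264653 = 315.230697

315.2307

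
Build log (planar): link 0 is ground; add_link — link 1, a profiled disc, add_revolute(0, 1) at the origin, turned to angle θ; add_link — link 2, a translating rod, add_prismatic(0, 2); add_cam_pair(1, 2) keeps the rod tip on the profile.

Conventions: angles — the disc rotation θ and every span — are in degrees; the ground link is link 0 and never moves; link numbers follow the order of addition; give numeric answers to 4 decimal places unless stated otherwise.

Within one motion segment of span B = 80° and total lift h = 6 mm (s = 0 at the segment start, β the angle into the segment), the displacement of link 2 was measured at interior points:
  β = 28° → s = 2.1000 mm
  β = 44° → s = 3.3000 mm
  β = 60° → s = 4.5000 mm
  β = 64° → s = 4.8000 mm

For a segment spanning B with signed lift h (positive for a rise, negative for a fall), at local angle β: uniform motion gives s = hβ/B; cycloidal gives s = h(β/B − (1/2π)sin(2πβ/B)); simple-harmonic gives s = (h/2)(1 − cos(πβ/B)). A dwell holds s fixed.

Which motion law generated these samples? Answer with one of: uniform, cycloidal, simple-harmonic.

candidates at β/B = r: uniform s = h·r (linear in β); cycloidal s = h·(r − sin(2πr)/(2π)); simple-harmonic s = (h/2)(1 − cos(πr))
β=28°: printed 2.1000 | uniform 2.1000, cycloidal 1.3274, simple-harmonic 1.6380
β=44°: printed 3.3000 | uniform 3.3000, cycloidal 3.5951, simple-harmonic 3.4693
β=60°: printed 4.5000 | uniform 4.5000, cycloidal 5.4549, simple-harmonic 5.1213
β=64°: printed 4.8000 | uniform 4.8000, cycloidal 5.7082, simple-harmonic 5.4271
only one law matches every sample → uniform

uniform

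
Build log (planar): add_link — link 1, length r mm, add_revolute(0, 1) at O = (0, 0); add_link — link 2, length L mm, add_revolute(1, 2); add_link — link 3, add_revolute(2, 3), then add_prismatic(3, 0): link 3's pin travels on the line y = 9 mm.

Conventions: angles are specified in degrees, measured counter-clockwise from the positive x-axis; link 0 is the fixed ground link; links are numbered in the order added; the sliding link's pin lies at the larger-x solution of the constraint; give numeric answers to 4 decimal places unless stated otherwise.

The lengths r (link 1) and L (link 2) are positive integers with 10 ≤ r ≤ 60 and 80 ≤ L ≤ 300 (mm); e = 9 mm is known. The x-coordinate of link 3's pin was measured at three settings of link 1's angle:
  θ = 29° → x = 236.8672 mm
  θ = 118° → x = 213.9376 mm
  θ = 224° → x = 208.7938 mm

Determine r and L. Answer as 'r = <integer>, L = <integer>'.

constraint per measurement: (x − r cos θ)² + (r sin θ − e)² = L²
subtracting the θ₁ and θ₂ equations cancels the r² and L² terms:
r = (x₁² − x₂²) / (2[(x₁cos θ₁ + e sin θ₁) − (x₂cos θ₂ + e sin θ₂)]) = 17.0000 → r = 17
L² = (x₁ − r cos θ₁)² + (r sin θ₁ − e)² = 49283.9822 → L = 222.0000 → L = 222
check at θ₃=224°: x = 208.7938 (printed 208.7938) ✓

r = 17, L = 222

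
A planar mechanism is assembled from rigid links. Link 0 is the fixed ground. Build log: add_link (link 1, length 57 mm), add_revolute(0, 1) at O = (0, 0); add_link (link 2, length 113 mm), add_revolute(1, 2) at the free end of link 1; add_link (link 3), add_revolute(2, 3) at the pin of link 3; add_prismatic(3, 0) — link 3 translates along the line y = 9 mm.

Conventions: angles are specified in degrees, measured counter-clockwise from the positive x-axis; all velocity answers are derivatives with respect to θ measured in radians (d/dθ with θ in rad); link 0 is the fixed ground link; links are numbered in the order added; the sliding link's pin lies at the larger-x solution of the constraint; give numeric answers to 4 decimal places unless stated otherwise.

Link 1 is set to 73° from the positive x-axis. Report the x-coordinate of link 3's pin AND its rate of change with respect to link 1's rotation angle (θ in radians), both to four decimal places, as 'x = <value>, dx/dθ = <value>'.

geometry: r = 57 mm, L = 113 mm, e = 9 mm
crank pin P = (r cos θ, r sin θ) = (16.665187, 54.509371)
h = r sin θ − e = 54.509371 − 9 = 45.509371
x = r cos θ + √(L² − h²) = 16.665187 + 103.430639 = 120.095826
dx/dθ = −r sin θ − h·r cos θ/√(L² − h²) (θ in radians; h = 45.509371) = -61.842036

x = 120.0958, dx/dθ = -61.8420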